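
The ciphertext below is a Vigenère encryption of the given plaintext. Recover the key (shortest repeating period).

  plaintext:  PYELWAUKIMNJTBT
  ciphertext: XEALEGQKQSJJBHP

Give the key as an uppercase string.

  i= 0: X-P =  8 → I
  i= 1: E-Y =  6 → G
  i= 2: A-E = 22 → W
  i= 3: L-L =  0 → A
  i= 4: E-W =  8 → I
  i= 5: G-A =  6 → G
  i= 6: Q-U = 22 → W
  i= 7: K-K =  0 → A
  i= 8: Q-I =  8 → I
  i= 9: S-M =  6 → G
  i=10: J-N = 22 → W
  i=11: J-J =  0 → A
  i=12: B-T =  8 → I
  i=13: H-B =  6 → G
  i=14: P-T = 22 → W
  shifts repeat with period 4: IGWA

IGWA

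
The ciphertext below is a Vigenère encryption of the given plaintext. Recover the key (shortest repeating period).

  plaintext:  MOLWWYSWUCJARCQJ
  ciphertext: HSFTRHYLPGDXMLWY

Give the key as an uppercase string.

  i= 0: H-M = 21 → V
  i= 1: S-O =  4 → E
  i= 2: F-L = 20 → U
  i= 3: T-W = 23 → X
  i= 4: R-W = 21 → V
  i= 5: H-Y =  9 → J
  i= 6: Y-S =  6 → G
  i= 7: L-W = 15 → P
  i= 8: P-U = 21 → V
  i= 9: G-C =  4 → E
  i=10: D-J = 20 → U
  i=11: X-A = 23 → X
  i=12: M-R = 21 → V
  i=13: L-C =  9 → J
  i=14: W-Q =  6 → G
  i=15: Y-J = 15 → P
  shifts repeat with period 8: VEUXVJGP

VEUXVJGP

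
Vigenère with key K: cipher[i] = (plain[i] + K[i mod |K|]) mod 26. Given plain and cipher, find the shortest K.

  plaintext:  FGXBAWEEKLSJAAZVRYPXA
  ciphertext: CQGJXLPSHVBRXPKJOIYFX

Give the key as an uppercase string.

  i= 0: C-F = 23 → X
  i= 1: Q-G = 10 → K
  i= 2: G-X =  9 → J
  i= 3: J-B =  8 → I
  i= 4: X-A = 23 → X
  i= 5: L-W = 15 → P
  i= 6: P-E = 11 → L
  i= 7: S-E = 14 → O
  i= 8: H-K = 23 → X
  i= 9: V-L = 10 → K
  i=10: B-S =  9 → J
  i=11: R-J =  8 → I
  i=12: X-A = 23 → X
  i=13: P-A = 15 → P
  i=14: K-Z = 11 → L
  i=15: J-V = 14 → O
  i=16: O-R = 23 → X
  i=17: I-Y = 10 → K
  i=18: Y-P =  9 → J
  i=19: F-X =  8 → I
  i=20: X-A = 23 → X
  shifts repeat with period 8: XKJIXPLO

XKJIXPLO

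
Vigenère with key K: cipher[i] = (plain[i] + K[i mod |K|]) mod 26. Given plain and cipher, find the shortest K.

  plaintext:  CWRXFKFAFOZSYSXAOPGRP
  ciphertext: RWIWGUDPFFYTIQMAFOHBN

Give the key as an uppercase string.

  i= 0: R-C = 15 → P
  i= 1: W-W =  0 → A
  i= 2: I-R = 17 → R
  i= 3: W-X = 25 → Z
  i= 4: G-F =  1 → B
  i= 5: U-K = 10 → K
  i= 6: D-F = 24 → Y
  i= 7: P-A = 15 → P
  i= 8: F-F =  0 → A
  i= 9: F-O = 17 → R
  i=10: Y-Z = 25 → Z
  i=11: T-S =  1 → B
  i=12: I-Y = 10 → K
  i=13: Q-S = 24 → Y
  i=14: M-X = 15 → P
  i=15: A-A =  0 → A
  i=16: F-O = 17 → R
  i=17: O-P = 25 → Z
  i=18: H-G =  1 → B
  i=19: B-R = 10 → K
  i=20: N-P = 24 → Y
  shifts repeat with period 7: PARZBKY

PARZBKY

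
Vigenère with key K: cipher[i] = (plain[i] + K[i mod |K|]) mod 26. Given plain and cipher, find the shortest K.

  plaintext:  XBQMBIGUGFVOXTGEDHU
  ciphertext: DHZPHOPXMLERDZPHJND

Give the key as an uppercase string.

  i= 0: D-X =  6 → G
  i= 1: H-B =  6 → G
  i= 2: Z-Q =  9 → J
  i= 3: P-M =  3 → D
  i= 4: H-B =  6 → G
  i= 5: O-I =  6 → G
  i= 6: P-G =  9 → J
  i= 7: X-U =  3 → D
  i= 8: M-G =  6 → G
  i= 9: L-F =  6 → G
  i=10: E-V =  9 → J
  i=11: R-O =  3 → D
  i=12: D-X =  6 → G
  i=13: Z-T =  6 → G
  i=14: P-G =  9 → J
  i=15: H-E =  3 → D
  i=16: J-D =  6 → G
  i=17: N-H =  6 → G
  i=18: D-U =  9 → J
  shifts repeat with period 4: GGJD

GGJD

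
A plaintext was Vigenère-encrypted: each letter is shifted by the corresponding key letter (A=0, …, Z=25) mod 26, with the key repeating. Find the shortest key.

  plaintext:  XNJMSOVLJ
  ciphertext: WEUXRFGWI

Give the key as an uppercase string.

  i= 0: W-X = 25 → Z
  i= 1: E-N = 17 → R
  i= 2: U-J = 11 → L
  i= 3: X-M = 11 → L
  i= 4: R-S = 25 → Z
  i= 5: F-O = 17 → R
  i= 6: G-V = 11 → L
  i= 7: W-L = 11 → L
  i= 8: I-J = 25 → Z
  shifts repeat with period 4: ZRLL

ZRLL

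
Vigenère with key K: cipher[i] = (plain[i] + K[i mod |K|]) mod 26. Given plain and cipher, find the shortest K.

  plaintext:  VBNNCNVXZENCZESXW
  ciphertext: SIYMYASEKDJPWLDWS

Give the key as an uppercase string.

  i= 0: S-V = 23 → X
  i= 1: I-B =  7 → H
  i= 2: Y-N = 11 → L
  i= 3: M-N = 25 → Z
  i= 4: Y-C = 22 → W
  i= 5: A-N = 13 → N
  i= 6: S-V = 23 → X
  i= 7: E-X =  7 → H
  i= 8: K-Z = 11 → L
  i= 9: D-E = 25 → Z
  i=10: J-N = 22 → W
  i=11: P-C = 13 → N
  i=12: W-Z = 23 → X
  i=13: L-E =  7 → H
  i=14: D-S = 11 → L
  i=15: W-X = 25 → Z
  i=16: S-W = 22 → W
  shifts repeat with period 6: XHLZWN

XHLZWN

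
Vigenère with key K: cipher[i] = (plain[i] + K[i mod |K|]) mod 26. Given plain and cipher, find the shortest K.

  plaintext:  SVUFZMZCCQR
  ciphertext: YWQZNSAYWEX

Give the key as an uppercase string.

  i= 0: Y-S =  6 → G
  i= 1: W-V =  1 → B
  i= 2: Q-U = 22 → W
  i= 3: Z-F = 20 → U
  i= 4: N-Z = 14 → O
  i= 5: S-M =  6 → G
  i= 6: A-Z =  1 → B
  i= 7: Y-C = 22 → W
  i= 8: W-C = 20 → U
  i= 9: E-Q = 14 → O
  i=10: X-R =  6 → G
  shifts repeat with period 5: GBWUO

GBWUO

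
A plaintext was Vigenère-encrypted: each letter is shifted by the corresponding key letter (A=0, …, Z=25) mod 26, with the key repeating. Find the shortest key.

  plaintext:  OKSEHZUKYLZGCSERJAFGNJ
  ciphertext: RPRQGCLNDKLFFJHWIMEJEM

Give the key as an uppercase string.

DFZMZDR

  i= 0: R-O =  3 → D
  i= 1: P-K =  5 → F
  i= 2: R-S = 25 → Z
  i= 3: Q-E = 12 → M
  i= 4: G-H = 25 → Z
  i= 5: C-Z =  3 → D
  i= 6: L-U = 17 → R
  i= 7: N-K =  3 → D
  i= 8: D-Y =  5 → F
  i= 9: K-L = 25 → Z
  i=10: L-Z = 12 → M
  i=11: F-G = 25 → Z
  i=12: F-C =  3 → D
  i=13: J-S = 17 → R
  i=14: H-E =  3 → D
  i=15: W-R =  5 → F
  i=16: I-J = 25 → Z
  i=17: M-A = 12 → M
  i=18: E-F = 25 → Z
  i=19: J-G =  3 → D
  i=20: E-N = 17 → R
  i=21: M-J =  3 → D
  shifts repeat with period 7: DFZMZDR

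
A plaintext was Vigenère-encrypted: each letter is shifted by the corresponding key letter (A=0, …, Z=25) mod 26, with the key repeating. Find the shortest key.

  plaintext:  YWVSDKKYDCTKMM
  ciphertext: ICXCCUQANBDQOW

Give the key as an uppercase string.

KGCKZ

  i= 0: I-Y = 10 → K
  i= 1: C-W =  6 → G
  i= 2: X-V =  2 → C
  i= 3: C-S = 10 → K
  i= 4: C-D = 25 → Z
  i= 5: U-K = 10 → K
  i= 6: Q-K =  6 → G
  i= 7: A-Y =  2 → C
  i= 8: N-D = 10 → K
  i= 9: B-C = 25 → Z
  i=10: D-T = 10 → K
  i=11: Q-K =  6 → G
  i=12: O-M =  2 → C
  i=13: W-M = 10 → K
  shifts repeat with period 5: KGCKZ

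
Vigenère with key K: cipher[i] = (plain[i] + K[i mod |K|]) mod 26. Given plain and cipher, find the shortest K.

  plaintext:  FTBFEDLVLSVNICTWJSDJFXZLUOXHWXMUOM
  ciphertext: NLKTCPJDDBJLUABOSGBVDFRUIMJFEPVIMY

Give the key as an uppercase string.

  i= 0: N-F =  8 → I
  i= 1: L-T = 18 → S
  i= 2: K-B =  9 → J
  i= 3: T-F = 14 → O
  i= 4: C-E = 24 → Y
  i= 5: P-D = 12 → M
  i= 6: J-L = 24 → Y
  i= 7: D-V =  8 → I
  i= 8: D-L = 18 → S
  i= 9: B-S =  9 → J
  i=10: J-V = 14 → O
  i=11: L-N = 24 → Y
  i=12: U-I = 12 → M
  i=13: A-C = 24 → Y
  i=14: B-T =  8 → I
  i=15: O-W = 18 → S
  i=16: S-J =  9 → J
  i=17: G-S = 14 → O
  i=18: B-D = 24 → Y
  i=19: V-J = 12 → M
  i=20: D-F = 24 → Y
  i=21: F-X =  8 → I
  i=22: R-Z = 18 → S
  i=23: U-L =  9 → J
  i=24: I-U = 14 → O
  i=25: M-O = 24 → Y
  i=26: J-X = 12 → M
  i=27: F-H = 24 → Y
  i=28: E-W =  8 → I
  i=29: P-X = 18 → S
  i=30: V-M =  9 → J
  i=31: I-U = 14 → O
  i=32: M-O = 24 → Y
  i=33: Y-M = 12 → M
  shifts repeat with period 7: ISJOYMY

ISJOYMY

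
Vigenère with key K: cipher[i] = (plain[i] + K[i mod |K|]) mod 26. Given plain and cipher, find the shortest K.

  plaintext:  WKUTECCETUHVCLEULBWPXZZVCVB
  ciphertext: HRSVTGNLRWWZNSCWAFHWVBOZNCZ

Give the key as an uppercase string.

LHYCPE

  i= 0: H-W = 11 → L
  i= 1: R-K =  7 → H
  i= 2: S-U = 24 → Y
  i= 3: V-T =  2 → C
  i= 4: T-E = 15 → P
  i= 5: G-C =  4 → E
  i= 6: N-C = 11 → L
  i= 7: L-E =  7 → H
  i= 8: R-T = 24 → Y
  i= 9: W-U =  2 → C
  i=10: W-H = 15 → P
  i=11: Z-V =  4 → E
  i=12: N-C = 11 → L
  i=13: S-L =  7 → H
  i=14: C-E = 24 → Y
  i=15: W-U =  2 → C
  i=16: A-L = 15 → P
  i=17: F-B =  4 → E
  i=18: H-W = 11 → L
  i=19: W-P =  7 → H
  i=20: V-X = 24 → Y
  i=21: B-Z =  2 → C
  i=22: O-Z = 15 → P
  i=23: Z-V =  4 → E
  i=24: N-C = 11 → L
  i=25: C-V =  7 → H
  i=26: Z-B = 24 → Y
  shifts repeat with period 6: LHYCPE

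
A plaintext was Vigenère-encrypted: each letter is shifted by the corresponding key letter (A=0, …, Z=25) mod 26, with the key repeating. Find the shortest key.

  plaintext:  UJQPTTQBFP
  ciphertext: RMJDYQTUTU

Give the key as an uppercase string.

XDTOF

  i= 0: R-U = 23 → X
  i= 1: M-J =  3 → D
  i= 2: J-Q = 19 → T
  i= 3: D-P = 14 → O
  i= 4: Y-T =  5 → F
  i= 5: Q-T = 23 → X
  i= 6: T-Q =  3 → D
  i= 7: U-B = 19 → T
  i= 8: T-F = 14 → O
  i= 9: U-P =  5 → F
  shifts repeat with period 5: XDTOF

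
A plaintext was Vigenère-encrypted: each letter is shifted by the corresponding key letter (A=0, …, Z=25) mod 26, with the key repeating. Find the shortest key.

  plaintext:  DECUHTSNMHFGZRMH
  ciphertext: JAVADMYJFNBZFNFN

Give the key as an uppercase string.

  i= 0: J-D =  6 → G
  i= 1: A-E = 22 → W
  i= 2: V-C = 19 → T
  i= 3: A-U =  6 → G
  i= 4: D-H = 22 → W
  i= 5: M-T = 19 → T
  i= 6: Y-S =  6 → G
  i= 7: J-N = 22 → W
  i= 8: F-M = 19 → T
  i= 9: N-H =  6 → G
  i=10: B-F = 22 → W
  i=11: Z-G = 19 → T
  i=12: F-Z =  6 → G
  i=13: N-R = 22 → W
  i=14: F-M = 19 → T
  i=15: N-H =  6 → G
  shifts repeat with period 3: GWT

GWT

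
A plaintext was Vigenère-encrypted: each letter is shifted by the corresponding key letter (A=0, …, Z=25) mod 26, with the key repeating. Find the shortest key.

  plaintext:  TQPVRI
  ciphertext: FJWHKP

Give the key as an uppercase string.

  i= 0: F-T = 12 → M
  i= 1: J-Q = 19 → T
  i= 2: W-P =  7 → H
  i= 3: H-V = 12 → M
  i= 4: K-R = 19 → T
  i= 5: P-I =  7 → H
  shifts repeat with period 3: MTH

MTH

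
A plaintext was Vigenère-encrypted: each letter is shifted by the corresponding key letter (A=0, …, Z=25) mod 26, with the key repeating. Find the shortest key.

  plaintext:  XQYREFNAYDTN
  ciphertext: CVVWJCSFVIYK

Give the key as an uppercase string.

FFX

  i= 0: C-X =  5 → F
  i= 1: V-Q =  5 → F
  i= 2: V-Y = 23 → X
  i= 3: W-R =  5 → F
  i= 4: J-E =  5 → F
  i= 5: C-F = 23 → X
  i= 6: S-N =  5 → F
  i= 7: F-A =  5 → F
  i= 8: V-Y = 23 → X
  i= 9: I-D =  5 → F
  i=10: Y-T =  5 → F
  i=11: K-N = 23 → X
  shifts repeat with period 3: FFX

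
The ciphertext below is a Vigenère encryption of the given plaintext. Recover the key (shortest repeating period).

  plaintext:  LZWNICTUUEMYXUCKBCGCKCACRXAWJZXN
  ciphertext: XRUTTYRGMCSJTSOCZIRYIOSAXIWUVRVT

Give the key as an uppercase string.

MSYGLWY

  i= 0: X-L = 12 → M
  i= 1: R-Z = 18 → S
  i= 2: U-W = 24 → Y
  i= 3: T-N =  6 → G
  i= 4: T-I = 11 → L
  i= 5: Y-C = 22 → W
  i= 6: R-T = 24 → Y
  i= 7: G-U = 12 → M
  i= 8: M-U = 18 → S
  i= 9: C-E = 24 → Y
  i=10: S-M =  6 → G
  i=11: J-Y = 11 → L
  i=12: T-X = 22 → W
  i=13: S-U = 24 → Y
  i=14: O-C = 12 → M
  i=15: C-K = 18 → S
  i=16: Z-B = 24 → Y
  i=17: I-C =  6 → G
  i=18: R-G = 11 → L
  i=19: Y-C = 22 → W
  i=20: I-K = 24 → Y
  i=21: O-C = 12 → M
  i=22: S-A = 18 → S
  i=23: A-C = 24 → Y
  i=24: X-R =  6 → G
  i=25: I-X = 11 → L
  i=26: W-A = 22 → W
  i=27: U-W = 24 → Y
  i=28: V-J = 12 → M
  i=29: R-Z = 18 → S
  i=30: V-X = 24 → Y
  i=31: T-N =  6 → G
  shifts repeat with period 7: MSYGLWY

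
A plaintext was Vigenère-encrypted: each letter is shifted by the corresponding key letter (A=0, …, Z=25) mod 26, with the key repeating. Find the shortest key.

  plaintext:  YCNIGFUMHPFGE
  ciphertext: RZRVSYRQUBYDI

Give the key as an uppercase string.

TXENM

  i= 0: R-Y = 19 → T
  i= 1: Z-C = 23 → X
  i= 2: R-N =  4 → E
  i= 3: V-I = 13 → N
  i= 4: S-G = 12 → M
  i= 5: Y-F = 19 → T
  i= 6: R-U = 23 → X
  i= 7: Q-M =  4 → E
  i= 8: U-H = 13 → N
  i= 9: B-P = 12 → M
  i=10: Y-F = 19 → T
  i=11: D-G = 23 → X
  i=12: I-E =  4 → E
  shifts repeat with period 5: TXENM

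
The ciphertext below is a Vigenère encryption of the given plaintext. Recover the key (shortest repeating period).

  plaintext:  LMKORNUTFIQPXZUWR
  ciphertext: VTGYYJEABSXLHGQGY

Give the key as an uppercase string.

KHW

  i= 0: V-L = 10 → K
  i= 1: T-M =  7 → H
  i= 2: G-K = 22 → W
  i= 3: Y-O = 10 → K
  i= 4: Y-R =  7 → H
  i= 5: J-N = 22 → W
  i= 6: E-U = 10 → K
  i= 7: A-T =  7 → H
  i= 8: B-F = 22 → W
  i= 9: S-I = 10 → K
  i=10: X-Q =  7 → H
  i=11: L-P = 22 → W
  i=12: H-X = 10 → K
  i=13: G-Z =  7 → H
  i=14: Q-U = 22 → W
  i=15: G-W = 10 → K
  i=16: Y-R =  7 → H
  shifts repeat with period 3: KHW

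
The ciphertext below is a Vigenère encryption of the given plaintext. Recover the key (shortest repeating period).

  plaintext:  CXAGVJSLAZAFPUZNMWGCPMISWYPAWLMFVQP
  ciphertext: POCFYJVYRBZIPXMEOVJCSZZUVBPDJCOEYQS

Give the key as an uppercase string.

  i= 0: P-C = 13 → N
  i= 1: O-X = 17 → R
  i= 2: C-A =  2 → C
  i= 3: F-G = 25 → Z
  i= 4: Y-V =  3 → D
  i= 5: J-J =  0 → A
  i= 6: V-S =  3 → D
  i= 7: Y-L = 13 → N
  i= 8: R-A = 17 → R
  i= 9: B-Z =  2 → C
  i=10: Z-A = 25 → Z
  i=11: I-F =  3 → D
  i=12: P-P =  0 → A
  i=13: X-U =  3 → D
  i=14: M-Z = 13 → N
  i=15: E-N = 17 → R
  i=16: O-M =  2 → C
  i=17: V-W = 25 → Z
  i=18: J-G =  3 → D
  i=19: C-C =  0 → A
  i=20: S-P =  3 → D
  i=21: Z-M = 13 → N
  i=22: Z-I = 17 → R
  i=23: U-S =  2 → C
  i=24: V-W = 25 → Z
  i=25: B-Y =  3 → D
  i=26: P-P =  0 → A
  i=27: D-A =  3 → D
  i=28: J-W = 13 → N
  i=29: C-L = 17 → R
  i=30: O-M =  2 → C
  i=31: E-F = 25 → Z
  i=32: Y-V =  3 → D
  i=33: Q-Q =  0 → A
  i=34: S-P =  3 → D
  shifts repeat with period 7: NRCZDAD

NRCZDAD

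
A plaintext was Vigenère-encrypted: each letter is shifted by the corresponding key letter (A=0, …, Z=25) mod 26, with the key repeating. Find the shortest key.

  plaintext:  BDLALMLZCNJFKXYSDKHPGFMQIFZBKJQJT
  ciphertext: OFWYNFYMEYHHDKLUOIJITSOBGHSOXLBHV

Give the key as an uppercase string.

NCLYCTN

  i= 0: O-B = 13 → N
  i= 1: F-D =  2 → C
  i= 2: W-L = 11 → L
  i= 3: Y-A = 24 → Y
  i= 4: N-L =  2 → C
  i= 5: F-M = 19 → T
  i= 6: Y-L = 13 → N
  i= 7: M-Z = 13 → N
  i= 8: E-C =  2 → C
  i= 9: Y-N = 11 → L
  i=10: H-J = 24 → Y
  i=11: H-F =  2 → C
  i=12: D-K = 19 → T
  i=13: K-X = 13 → N
  i=14: L-Y = 13 → N
  i=15: U-S =  2 → C
  i=16: O-D = 11 → L
  i=17: I-K = 24 → Y
  i=18: J-H =  2 → C
  i=19: I-P = 19 → T
  i=20: T-G = 13 → N
  i=21: S-F = 13 → N
  i=22: O-M =  2 → C
  i=23: B-Q = 11 → L
  i=24: G-I = 24 → Y
  i=25: H-F =  2 → C
  i=26: S-Z = 19 → T
  i=27: O-B = 13 → N
  i=28: X-K = 13 → N
  i=29: L-J =  2 → C
  i=30: B-Q = 11 → L
  i=31: H-J = 24 → Y
  i=32: V-T =  2 → C
  shifts repeat with period 7: NCLYCTN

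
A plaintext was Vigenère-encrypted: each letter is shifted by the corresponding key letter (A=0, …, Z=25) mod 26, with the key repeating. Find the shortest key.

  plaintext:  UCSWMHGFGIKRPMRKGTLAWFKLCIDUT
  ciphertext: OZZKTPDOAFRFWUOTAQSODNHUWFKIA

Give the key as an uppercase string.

UXHOHIXJ

  i= 0: O-U = 20 → U
  i= 1: Z-C = 23 → X
  i= 2: Z-S =  7 → H
  i= 3: K-W = 14 → O
  i= 4: T-M =  7 → H
  i= 5: P-H =  8 → I
  i= 6: D-G = 23 → X
  i= 7: O-F =  9 → J
  i= 8: A-G = 20 → U
  i= 9: F-I = 23 → X
  i=10: R-K =  7 → H
  i=11: F-R = 14 → O
  i=12: W-P =  7 → H
  i=13: U-M =  8 → I
  i=14: O-R = 23 → X
  i=15: T-K =  9 → J
  i=16: A-G = 20 → U
  i=17: Q-T = 23 → X
  i=18: S-L =  7 → H
  i=19: O-A = 14 → O
  i=20: D-W =  7 → H
  i=21: N-F =  8 → I
  i=22: H-K = 23 → X
  i=23: U-L =  9 → J
  i=24: W-C = 20 → U
  i=25: F-I = 23 → X
  i=26: K-D =  7 → H
  i=27: I-U = 14 → O
  i=28: A-T =  7 → H
  shifts repeat with period 8: UXHOHIXJ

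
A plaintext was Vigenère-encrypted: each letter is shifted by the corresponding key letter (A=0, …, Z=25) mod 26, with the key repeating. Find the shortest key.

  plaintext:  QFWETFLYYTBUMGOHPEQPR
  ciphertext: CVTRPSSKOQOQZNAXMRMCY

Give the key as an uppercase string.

  i= 0: C-Q = 12 → M
  i= 1: V-F = 16 → Q
  i= 2: T-W = 23 → X
  i= 3: R-E = 13 → N
  i= 4: P-T = 22 → W
  i= 5: S-F = 13 → N
  i= 6: S-L =  7 → H
  i= 7: K-Y = 12 → M
  i= 8: O-Y = 16 → Q
  i= 9: Q-T = 23 → X
  i=10: O-B = 13 → N
  i=11: Q-U = 22 → W
  i=12: Z-M = 13 → N
  i=13: N-G =  7 → H
  i=14: A-O = 12 → M
  i=15: X-H = 16 → Q
  i=16: M-P = 23 → X
  i=17: R-E = 13 → N
  i=18: M-Q = 22 → W
  i=19: C-P = 13 → N
  i=20: Y-R =  7 → H
  shifts repeat with period 7: MQXNWNH

MQXNWNH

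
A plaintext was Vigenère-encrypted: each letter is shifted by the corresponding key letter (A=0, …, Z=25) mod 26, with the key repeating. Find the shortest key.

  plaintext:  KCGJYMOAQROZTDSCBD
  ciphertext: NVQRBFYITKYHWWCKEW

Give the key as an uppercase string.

  i= 0: N-K =  3 → D
  i= 1: V-C = 19 → T
  i= 2: Q-G = 10 → K
  i= 3: R-J =  8 → I
  i= 4: B-Y =  3 → D
  i= 5: F-M = 19 → T
  i= 6: Y-O = 10 → K
  i= 7: I-A =  8 → I
  i= 8: T-Q =  3 → D
  i= 9: K-R = 19 → T
  i=10: Y-O = 10 → K
  i=11: H-Z =  8 → I
  i=12: W-T =  3 → D
  i=13: W-D = 19 → T
  i=14: C-S = 10 → K
  i=15: K-C =  8 → I
  i=16: E-B =  3 → D
  i=17: W-D = 19 → T
  shifts repeat with period 4: DTKI

DTKI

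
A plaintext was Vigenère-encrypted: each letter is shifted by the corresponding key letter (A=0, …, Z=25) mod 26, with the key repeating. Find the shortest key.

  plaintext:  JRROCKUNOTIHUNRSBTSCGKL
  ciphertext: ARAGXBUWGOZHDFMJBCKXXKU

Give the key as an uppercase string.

RAJSV

  i= 0: A-J = 17 → R
  i= 1: R-R =  0 → A
  i= 2: A-R =  9 → J
  i= 3: G-O = 18 → S
  i= 4: X-C = 21 → V
  i= 5: B-K = 17 → R
  i= 6: U-U =  0 → A
  i= 7: W-N =  9 → J
  i= 8: G-O = 18 → S
  i= 9: O-T = 21 → V
  i=10: Z-I = 17 → R
  i=11: H-H =  0 → A
  i=12: D-U =  9 → J
  i=13: F-N = 18 → S
  i=14: M-R = 21 → V
  i=15: J-S = 17 → R
  i=16: B-B =  0 → A
  i=17: C-T =  9 → J
  i=18: K-S = 18 → S
  i=19: X-C = 21 → V
  i=20: X-G = 17 → R
  i=21: K-K =  0 → A
  i=22: U-L =  9 → J
  shifts repeat with period 5: RAJSV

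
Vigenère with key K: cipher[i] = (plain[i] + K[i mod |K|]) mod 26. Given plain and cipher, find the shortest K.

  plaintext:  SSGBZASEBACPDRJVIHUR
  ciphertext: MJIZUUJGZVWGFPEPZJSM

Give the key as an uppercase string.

  i= 0: M-S = 20 → U
  i= 1: J-S = 17 → R
  i= 2: I-G =  2 → C
  i= 3: Z-B = 24 → Y
  i= 4: U-Z = 21 → V
  i= 5: U-A = 20 → U
  i= 6: J-S = 17 → R
  i= 7: G-E =  2 → C
  i= 8: Z-B = 24 → Y
  i= 9: V-A = 21 → V
  i=10: W-C = 20 → U
  i=11: G-P = 17 → R
  i=12: F-D =  2 → C
  i=13: P-R = 24 → Y
  i=14: E-J = 21 → V
  i=15: P-V = 20 → U
  i=16: Z-I = 17 → R
  i=17: J-H =  2 → C
  i=18: S-U = 24 → Y
  i=19: M-R = 21 → V
  shifts repeat with period 5: URCYV

URCYV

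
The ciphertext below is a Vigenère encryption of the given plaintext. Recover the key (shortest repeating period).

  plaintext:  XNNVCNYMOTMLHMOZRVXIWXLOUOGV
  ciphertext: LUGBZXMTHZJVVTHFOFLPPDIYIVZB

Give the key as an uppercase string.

  i= 0: L-X = 14 → O
  i= 1: U-N =  7 → H
  i= 2: G-N = 19 → T
  i= 3: B-V =  6 → G
  i= 4: Z-C = 23 → X
  i= 5: X-N = 10 → K
  i= 6: M-Y = 14 → O
  i= 7: T-M =  7 → H
  i= 8: H-O = 19 → T
  i= 9: Z-T =  6 → G
  i=10: J-M = 23 → X
  i=11: V-L = 10 → K
  i=12: V-H = 14 → O
  i=13: T-M =  7 → H
  i=14: H-O = 19 → T
  i=15: F-Z =  6 → G
  i=16: O-R = 23 → X
  i=17: F-V = 10 → K
  i=18: L-X = 14 → O
  i=19: P-I =  7 → H
  i=20: P-W = 19 → T
  i=21: D-X =  6 → G
  i=22: I-L = 23 → X
  i=23: Y-O = 10 → K
  i=24: I-U = 14 → O
  i=25: V-O =  7 → H
  i=26: Z-G = 19 → T
  i=27: B-V =  6 → G
  shifts repeat with period 6: OHTGXK

OHTGXK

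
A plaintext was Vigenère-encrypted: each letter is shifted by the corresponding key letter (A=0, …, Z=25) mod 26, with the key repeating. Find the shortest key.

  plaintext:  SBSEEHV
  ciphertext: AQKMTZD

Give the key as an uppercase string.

IPS

  i= 0: A-S =  8 → I
  i= 1: Q-B = 15 → P
  i= 2: K-S = 18 → S
  i= 3: M-E =  8 → I
  i= 4: T-E = 15 → P
  i= 5: Z-H = 18 → S
  i= 6: D-V =  8 → I
  shifts repeat with period 3: IPS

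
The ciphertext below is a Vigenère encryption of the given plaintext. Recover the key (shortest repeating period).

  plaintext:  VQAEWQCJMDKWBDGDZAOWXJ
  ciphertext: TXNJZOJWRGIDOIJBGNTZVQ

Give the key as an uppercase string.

YHNFD

  i= 0: T-V = 24 → Y
  i= 1: X-Q =  7 → H
  i= 2: N-A = 13 → N
  i= 3: J-E =  5 → F
  i= 4: Z-W =  3 → D
  i= 5: O-Q = 24 → Y
  i= 6: J-C =  7 → H
  i= 7: W-J = 13 → N
  i= 8: R-M =  5 → F
  i= 9: G-D =  3 → D
  i=10: I-K = 24 → Y
  i=11: D-W =  7 → H
  i=12: O-B = 13 → N
  i=13: I-D =  5 → F
  i=14: J-G =  3 → D
  i=15: B-D = 24 → Y
  i=16: G-Z =  7 → H
  i=17: N-A = 13 → N
  i=18: T-O =  5 → F
  i=19: Z-W =  3 → D
  i=20: V-X = 24 → Y
  i=21: Q-J =  7 → H
  shifts repeat with period 5: YHNFD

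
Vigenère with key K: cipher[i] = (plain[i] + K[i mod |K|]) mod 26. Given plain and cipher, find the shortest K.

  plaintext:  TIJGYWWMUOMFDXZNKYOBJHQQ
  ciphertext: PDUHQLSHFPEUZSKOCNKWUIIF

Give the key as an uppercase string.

WVLBSP

  i= 0: P-T = 22 → W
  i= 1: D-I = 21 → V
  i= 2: U-J = 11 → L
  i= 3: H-G =  1 → B
  i= 4: Q-Y = 18 → S
  i= 5: L-W = 15 → P
  i= 6: S-W = 22 → W
  i= 7: H-M = 21 → V
  i= 8: F-U = 11 → L
  i= 9: P-O =  1 → B
  i=10: E-M = 18 → S
  i=11: U-F = 15 → P
  i=12: Z-D = 22 → W
  i=13: S-X = 21 → V
  i=14: K-Z = 11 → L
  i=15: O-N =  1 → B
  i=16: C-K = 18 → S
  i=17: N-Y = 15 → P
  i=18: K-O = 22 → W
  i=19: W-B = 21 → V
  i=20: U-J = 11 → L
  i=21: I-H =  1 → B
  i=22: I-Q = 18 → S
  i=23: F-Q = 15 → P
  shifts repeat with period 6: WVLBSP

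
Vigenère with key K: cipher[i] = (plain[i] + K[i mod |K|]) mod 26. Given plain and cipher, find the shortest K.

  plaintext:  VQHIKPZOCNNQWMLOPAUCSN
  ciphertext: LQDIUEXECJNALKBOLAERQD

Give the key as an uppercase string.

  i= 0: L-V = 16 → Q
  i= 1: Q-Q =  0 → A
  i= 2: D-H = 22 → W
  i= 3: I-I =  0 → A
  i= 4: U-K = 10 → K
  i= 5: E-P = 15 → P
  i= 6: X-Z = 24 → Y
  i= 7: E-O = 16 → Q
  i= 8: C-C =  0 → A
  i= 9: J-N = 22 → W
  i=10: N-N =  0 → A
  i=11: A-Q = 10 → K
  i=12: L-W = 15 → P
  i=13: K-M = 24 → Y
  i=14: B-L = 16 → Q
  i=15: O-O =  0 → A
  i=16: L-P = 22 → W
  i=17: A-A =  0 → A
  i=18: E-U = 10 → K
  i=19: R-C = 15 → P
  i=20: Q-S = 24 → Y
  i=21: D-N = 16 → Q
  shifts repeat with period 7: QAWAKPY

QAWAKPY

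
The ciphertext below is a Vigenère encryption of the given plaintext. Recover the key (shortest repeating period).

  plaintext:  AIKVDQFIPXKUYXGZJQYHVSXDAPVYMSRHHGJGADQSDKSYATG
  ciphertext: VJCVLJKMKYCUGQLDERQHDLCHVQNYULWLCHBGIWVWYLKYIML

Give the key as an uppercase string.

  i= 0: V-A = 21 → V
  i= 1: J-I =  1 → B
  i= 2: C-K = 18 → S
  i= 3: V-V =  0 → A
  i= 4: L-D =  8 → I
  i= 5: J-Q = 19 → T
  i= 6: K-F =  5 → F
  i= 7: M-I =  4 → E
  i= 8: K-P = 21 → V
  i= 9: Y-X =  1 → B
  i=10: C-K = 18 → S
  i=11: U-U =  0 → A
  i=12: G-Y =  8 → I
  i=13: Q-X = 19 → T
  i=14: L-G =  5 → F
  i=15: D-Z =  4 → E
  i=16: E-J = 21 → V
  i=17: R-Q =  1 → B
  i=18: Q-Y = 18 → S
  i=19: H-H =  0 → A
  i=20: D-V =  8 → I
  i=21: L-S = 19 → T
  i=22: C-X =  5 → F
  i=23: H-D =  4 → E
  i=24: V-A = 21 → V
  i=25: Q-P =  1 → B
  i=26: N-V = 18 → S
  i=27: Y-Y =  0 → A
  i=28: U-M =  8 → I
  i=29: L-S = 19 → T
  i=30: W-R =  5 → F
  i=31: L-H =  4 → E
  i=32: C-H = 21 → V
  i=33: H-G =  1 → B
  i=34: B-J = 18 → S
  i=35: G-G =  0 → A
  i=36: I-A =  8 → I
  i=37: W-D = 19 → T
  i=38: V-Q =  5 → F
  i=39: W-S =  4 → E
  i=40: Y-D = 21 → V
  i=41: L-K =  1 → B
  i=42: K-S = 18 → S
  i=43: Y-Y =  0 → A
  i=44: I-A =  8 → I
  i=45: M-T = 19 → T
  i=46: L-G =  5 → F
  shifts repeat with period 8: VBSAITFE

VBSAITFE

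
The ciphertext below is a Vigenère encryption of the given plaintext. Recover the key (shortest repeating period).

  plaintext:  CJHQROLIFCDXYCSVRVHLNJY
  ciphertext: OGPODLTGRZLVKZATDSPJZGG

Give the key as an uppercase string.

  i= 0: O-C = 12 → M
  i= 1: G-J = 23 → X
  i= 2: P-H =  8 → I
  i= 3: O-Q = 24 → Y
  i= 4: D-R = 12 → M
  i= 5: L-O = 23 → X
  i= 6: T-L =  8 → I
  i= 7: G-I = 24 → Y
  i= 8: R-F = 12 → M
  i= 9: Z-C = 23 → X
  i=10: L-D =  8 → I
  i=11: V-X = 24 → Y
  i=12: K-Y = 12 → M
  i=13: Z-C = 23 → X
  i=14: A-S =  8 → I
  i=15: T-V = 24 → Y
  i=16: D-R = 12 → M
  i=17: S-V = 23 → X
  i=18: P-H =  8 → I
  i=19: J-L = 24 → Y
  i=20: Z-N = 12 → M
  i=21: G-J = 23 → X
  i=22: G-Y =  8 → I
  shifts repeat with period 4: MXIY

MXIY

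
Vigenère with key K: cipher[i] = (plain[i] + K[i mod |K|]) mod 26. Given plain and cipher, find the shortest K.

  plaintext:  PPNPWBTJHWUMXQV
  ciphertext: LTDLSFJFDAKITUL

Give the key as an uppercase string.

  i= 0: L-P = 22 → W
  i= 1: T-P =  4 → E
  i= 2: D-N = 16 → Q
  i= 3: L-P = 22 → W
  i= 4: S-W = 22 → W
  i= 5: F-B =  4 → E
  i= 6: J-T = 16 → Q
  i= 7: F-J = 22 → W
  i= 8: D-H = 22 → W
  i= 9: A-W =  4 → E
  i=10: K-U = 16 → Q
  i=11: I-M = 22 → W
  i=12: T-X = 22 → W
  i=13: U-Q =  4 → E
  i=14: L-V = 16 → Q
  shifts repeat with period 4: WEQW

WEQW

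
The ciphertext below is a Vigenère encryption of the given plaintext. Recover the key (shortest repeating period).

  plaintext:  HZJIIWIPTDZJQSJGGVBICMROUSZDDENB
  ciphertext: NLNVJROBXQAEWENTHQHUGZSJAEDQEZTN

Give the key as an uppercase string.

  i= 0: N-H =  6 → G
  i= 1: L-Z = 12 → M
  i= 2: N-J =  4 → E
  i= 3: V-I = 13 → N
  i= 4: J-I =  1 → B
  i= 5: R-W = 21 → V
  i= 6: O-I =  6 → G
  i= 7: B-P = 12 → M
  i= 8: X-T =  4 → E
  i= 9: Q-D = 13 → N
  i=10: A-Z =  1 → B
  i=11: E-J = 21 → V
  i=12: W-Q =  6 → G
  i=13: E-S = 12 → M
  i=14: N-J =  4 → E
  i=15: T-G = 13 → N
  i=16: H-G =  1 → B
  i=17: Q-V = 21 → V
  i=18: H-B =  6 → G
  i=19: U-I = 12 → M
  i=20: G-C =  4 → E
  i=21: Z-M = 13 → N
  i=22: S-R =  1 → B
  i=23: J-O = 21 → V
  i=24: A-U =  6 → G
  i=25: E-S = 12 → M
  i=26: D-Z =  4 → E
  i=27: Q-D = 13 → N
  i=28: E-D =  1 → B
  i=29: Z-E = 21 → V
  i=30: T-N =  6 → G
  i=31: N-B = 12 → M
  shifts repeat with period 6: GMENBV

GMENBV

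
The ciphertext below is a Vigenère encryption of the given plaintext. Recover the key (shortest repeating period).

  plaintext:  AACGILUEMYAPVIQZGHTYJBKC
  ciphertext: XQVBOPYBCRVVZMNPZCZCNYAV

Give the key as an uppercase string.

XQTVGEE

  i= 0: X-A = 23 → X
  i= 1: Q-A = 16 → Q
  i= 2: V-C = 19 → T
  i= 3: B-G = 21 → V
  i= 4: O-I =  6 → G
  i= 5: P-L =  4 → E
  i= 6: Y-U =  4 → E
  i= 7: B-E = 23 → X
  i= 8: C-M = 16 → Q
  i= 9: R-Y = 19 → T
  i=10: V-A = 21 → V
  i=11: V-P =  6 → G
  i=12: Z-V =  4 → E
  i=13: M-I =  4 → E
  i=14: N-Q = 23 → X
  i=15: P-Z = 16 → Q
  i=16: Z-G = 19 → T
  i=17: C-H = 21 → V
  i=18: Z-T =  6 → G
  i=19: C-Y =  4 → E
  i=20: N-J =  4 → E
  i=21: Y-B = 23 → X
  i=22: A-K = 16 → Q
  i=23: V-C = 19 → T
  shifts repeat with period 7: XQTVGEE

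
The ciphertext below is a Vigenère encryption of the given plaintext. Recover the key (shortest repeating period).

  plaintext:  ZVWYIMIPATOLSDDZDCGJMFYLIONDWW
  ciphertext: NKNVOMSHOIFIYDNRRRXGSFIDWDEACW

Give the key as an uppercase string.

OPRXGAKS

  i= 0: N-Z = 14 → O
  i= 1: K-V = 15 → P
  i= 2: N-W = 17 → R
  i= 3: V-Y = 23 → X
  i= 4: O-I =  6 → G
  i= 5: M-M =  0 → A
  i= 6: S-I = 10 → K
  i= 7: H-P = 18 → S
  i= 8: O-A = 14 → O
  i= 9: I-T = 15 → P
  i=10: F-O = 17 → R
  i=11: I-L = 23 → X
  i=12: Y-S =  6 → G
  i=13: D-D =  0 → A
  i=14: N-D = 10 → K
  i=15: R-Z = 18 → S
  i=16: R-D = 14 → O
  i=17: R-C = 15 → P
  i=18: X-G = 17 → R
  i=19: G-J = 23 → X
  i=20: S-M =  6 → G
  i=21: F-F =  0 → A
  i=22: I-Y = 10 → K
  i=23: D-L = 18 → S
  i=24: W-I = 14 → O
  i=25: D-O = 15 → P
  i=26: E-N = 17 → R
  i=27: A-D = 23 → X
  i=28: C-W =  6 → G
  i=29: W-W =  0 → A
  shifts repeat with period 8: OPRXGAKS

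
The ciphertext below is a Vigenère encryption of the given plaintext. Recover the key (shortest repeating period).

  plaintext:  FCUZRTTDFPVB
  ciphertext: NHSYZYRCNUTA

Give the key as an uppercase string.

  i= 0: N-F =  8 → I
  i= 1: H-C =  5 → F
  i= 2: S-U = 24 → Y
  i= 3: Y-Z = 25 → Z
  i= 4: Z-R =  8 → I
  i= 5: Y-T =  5 → F
  i= 6: R-T = 24 → Y
  i= 7: C-D = 25 → Z
  i= 8: N-F =  8 → I
  i= 9: U-P =  5 → F
  i=10: T-V = 24 → Y
  i=11: A-B = 25 → Z
  shifts repeat with period 4: IFYZ

IFYZ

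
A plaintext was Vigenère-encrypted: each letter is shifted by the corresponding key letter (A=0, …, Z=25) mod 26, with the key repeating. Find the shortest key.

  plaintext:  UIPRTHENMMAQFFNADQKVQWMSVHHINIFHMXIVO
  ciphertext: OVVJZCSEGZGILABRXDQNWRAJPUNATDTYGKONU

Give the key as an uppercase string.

UNGSGVOR

  i= 0: O-U = 20 → U
  i= 1: V-I = 13 → N
  i= 2: V-P =  6 → G
  i= 3: J-R = 18 → S
  i= 4: Z-T =  6 → G
  i= 5: C-H = 21 → V
  i= 6: S-E = 14 → O
  i= 7: E-N = 17 → R
  i= 8: G-M = 20 → U
  i= 9: Z-M = 13 → N
  i=10: G-A =  6 → G
  i=11: I-Q = 18 → S
  i=12: L-F =  6 → G
  i=13: A-F = 21 → V
  i=14: B-N = 14 → O
  i=15: R-A = 17 → R
  i=16: X-D = 20 → U
  i=17: D-Q = 13 → N
  i=18: Q-K =  6 → G
  i=19: N-V = 18 → S
  i=20: W-Q =  6 → G
  i=21: R-W = 21 → V
  i=22: A-M = 14 → O
  i=23: J-S = 17 → R
  i=24: P-V = 20 → U
  i=25: U-H = 13 → N
  i=26: N-H =  6 → G
  i=27: A-I = 18 → S
  i=28: T-N =  6 → G
  i=29: D-I = 21 → V
  i=30: T-F = 14 → O
  i=31: Y-H = 17 → R
  i=32: G-M = 20 → U
  i=33: K-X = 13 → N
  i=34: O-I =  6 → G
  i=35: N-V = 18 → S
  i=36: U-O =  6 → G
  shifts repeat with period 8: UNGSGVOR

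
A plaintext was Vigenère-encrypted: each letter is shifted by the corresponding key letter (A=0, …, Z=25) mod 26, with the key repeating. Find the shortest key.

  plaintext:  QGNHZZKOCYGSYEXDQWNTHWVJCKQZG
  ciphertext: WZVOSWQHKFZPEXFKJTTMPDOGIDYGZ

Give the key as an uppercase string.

  i= 0: W-Q =  6 → G
  i= 1: Z-G = 19 → T
  i= 2: V-N =  8 → I
  i= 3: O-H =  7 → H
  i= 4: S-Z = 19 → T
  i= 5: W-Z = 23 → X
  i= 6: Q-K =  6 → G
  i= 7: H-O = 19 → T
  i= 8: K-C =  8 → I
  i= 9: F-Y =  7 → H
  i=10: Z-G = 19 → T
  i=11: P-S = 23 → X
  i=12: E-Y =  6 → G
  i=13: X-E = 19 → T
  i=14: F-X =  8 → I
  i=15: K-D =  7 → H
  i=16: J-Q = 19 → T
  i=17: T-W = 23 → X
  i=18: T-N =  6 → G
  i=19: M-T = 19 → T
  i=20: P-H =  8 → I
  i=21: D-W =  7 → H
  i=22: O-V = 19 → T
  i=23: G-J = 23 → X
  i=24: I-C =  6 → G
  i=25: D-K = 19 → T
  i=26: Y-Q =  8 → I
  i=27: G-Z =  7 → H
  i=28: Z-G = 19 → T
  shifts repeat with period 6: GTIHTX

GTIHTX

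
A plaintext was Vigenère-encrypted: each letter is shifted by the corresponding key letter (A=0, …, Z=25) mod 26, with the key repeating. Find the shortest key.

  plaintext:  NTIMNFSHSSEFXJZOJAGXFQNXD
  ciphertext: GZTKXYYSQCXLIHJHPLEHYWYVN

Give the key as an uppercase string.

  i= 0: G-N = 19 → T
  i= 1: Z-T =  6 → G
  i= 2: T-I = 11 → L
  i= 3: K-M = 24 → Y
  i= 4: X-N = 10 → K
  i= 5: Y-F = 19 → T
  i= 6: Y-S =  6 → G
  i= 7: S-H = 11 → L
  i= 8: Q-S = 24 → Y
  i= 9: C-S = 10 → K
  i=10: X-E = 19 → T
  i=11: L-F =  6 → G
  i=12: I-X = 11 → L
  i=13: H-J = 24 → Y
  i=14: J-Z = 10 → K
  i=15: H-O = 19 → T
  i=16: P-J =  6 → G
  i=17: L-A = 11 → L
  i=18: E-G = 24 → Y
  i=19: H-X = 10 → K
  i=20: Y-F = 19 → T
  i=21: W-Q =  6 → G
  i=22: Y-N = 11 → L
  i=23: V-X = 24 → Y
  i=24: N-D = 10 → K
  shifts repeat with period 5: TGLYK

TGLYK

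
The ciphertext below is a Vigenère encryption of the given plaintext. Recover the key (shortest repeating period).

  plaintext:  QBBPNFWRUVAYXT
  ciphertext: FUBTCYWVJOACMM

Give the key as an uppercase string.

  i= 0: F-Q = 15 → P
  i= 1: U-B = 19 → T
  i= 2: B-B =  0 → A
  i= 3: T-P =  4 → E
  i= 4: C-N = 15 → P
  i= 5: Y-F = 19 → T
  i= 6: W-W =  0 → A
  i= 7: V-R =  4 → E
  i= 8: J-U = 15 → P
  i= 9: O-V = 19 → T
  i=10: A-A =  0 → A
  i=11: C-Y =  4 → E
  i=12: M-X = 15 → P
  i=13: M-T = 19 → T
  shifts repeat with period 4: PTAE

PTAE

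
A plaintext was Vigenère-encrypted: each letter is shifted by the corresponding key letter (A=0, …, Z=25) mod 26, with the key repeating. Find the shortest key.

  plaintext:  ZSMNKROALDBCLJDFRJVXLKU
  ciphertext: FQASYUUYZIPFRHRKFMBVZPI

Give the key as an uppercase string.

  i= 0: F-Z =  6 → G
  i= 1: Q-S = 24 → Y
  i= 2: A-M = 14 → O
  i= 3: S-N =  5 → F
  i= 4: Y-K = 14 → O
  i= 5: U-R =  3 → D
  i= 6: U-O =  6 → G
  i= 7: Y-A = 24 → Y
  i= 8: Z-L = 14 → O
  i= 9: I-D =  5 → F
  i=10: P-B = 14 → O
  i=11: F-C =  3 → D
  i=12: R-L =  6 → G
  i=13: H-J = 24 → Y
  i=14: R-D = 14 → O
  i=15: K-F =  5 → F
  i=16: F-R = 14 → O
  i=17: M-J =  3 → D
  i=18: B-V =  6 → G
  i=19: V-X = 24 → Y
  i=20: Z-L = 14 → O
  i=21: P-K =  5 → F
  i=22: I-U = 14 → O
  shifts repeat with period 6: GYOFOD

GYOFOD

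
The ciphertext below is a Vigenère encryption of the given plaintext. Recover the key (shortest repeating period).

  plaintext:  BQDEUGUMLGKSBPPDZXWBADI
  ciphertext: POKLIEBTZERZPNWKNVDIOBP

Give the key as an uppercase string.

OYHH

  i= 0: P-B = 14 → O
  i= 1: O-Q = 24 → Y
  i= 2: K-D =  7 → H
  i= 3: L-E =  7 → H
  i= 4: I-U = 14 → O
  i= 5: E-G = 24 → Y
  i= 6: B-U =  7 → H
  i= 7: T-M =  7 → H
  i= 8: Z-L = 14 → O
  i= 9: E-G = 24 → Y
  i=10: R-K =  7 → H
  i=11: Z-S =  7 → H
  i=12: P-B = 14 → O
  i=13: N-P = 24 → Y
  i=14: W-P =  7 → H
  i=15: K-D =  7 → H
  i=16: N-Z = 14 → O
  i=17: V-X = 24 → Y
  i=18: D-W =  7 → H
  i=19: I-B =  7 → H
  i=20: O-A = 14 → O
  i=21: B-D = 24 → Y
  i=22: P-I =  7 → H
  shifts repeat with period 4: OYHH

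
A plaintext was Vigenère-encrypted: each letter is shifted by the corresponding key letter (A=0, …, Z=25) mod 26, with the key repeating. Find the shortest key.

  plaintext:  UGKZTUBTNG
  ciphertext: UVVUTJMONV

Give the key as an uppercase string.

APLV

  i= 0: U-U =  0 → A
  i= 1: V-G = 15 → P
  i= 2: V-K = 11 → L
  i= 3: U-Z = 21 → V
  i= 4: T-T =  0 → A
  i= 5: J-U = 15 → P
  i= 6: M-B = 11 → L
  i= 7: O-T = 21 → V
  i= 8: N-N =  0 → A
  i= 9: V-G = 15 → P
  shifts repeat with period 4: APLV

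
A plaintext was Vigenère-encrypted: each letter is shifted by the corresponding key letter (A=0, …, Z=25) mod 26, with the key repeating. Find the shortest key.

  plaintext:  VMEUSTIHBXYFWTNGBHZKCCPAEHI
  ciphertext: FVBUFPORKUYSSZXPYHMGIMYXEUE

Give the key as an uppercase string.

KJXANWG

  i= 0: F-V = 10 → K
  i= 1: V-M =  9 → J
  i= 2: B-E = 23 → X
  i= 3: U-U =  0 → A
  i= 4: F-S = 13 → N
  i= 5: P-T = 22 → W
  i= 6: O-I =  6 → G
  i= 7: R-H = 10 → K
  i= 8: K-B =  9 → J
  i= 9: U-X = 23 → X
  i=10: Y-Y =  0 → A
  i=11: S-F = 13 → N
  i=12: S-W = 22 → W
  i=13: Z-T =  6 → G
  i=14: X-N = 10 → K
  i=15: P-G =  9 → J
  i=16: Y-B = 23 → X
  i=17: H-H =  0 → A
  i=18: M-Z = 13 → N
  i=19: G-K = 22 → W
  i=20: I-C =  6 → G
  i=21: M-C = 10 → K
  i=22: Y-P =  9 → J
  i=23: X-A = 23 → X
  i=24: E-E =  0 → A
  i=25: U-H = 13 → N
  i=26: E-I = 22 → W
  shifts repeat with period 7: KJXANWG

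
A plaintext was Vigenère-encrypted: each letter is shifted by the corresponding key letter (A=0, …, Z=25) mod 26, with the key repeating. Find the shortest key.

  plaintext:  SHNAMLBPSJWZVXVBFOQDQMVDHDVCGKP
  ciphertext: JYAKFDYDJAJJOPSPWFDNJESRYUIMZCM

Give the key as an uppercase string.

  i= 0: J-S = 17 → R
  i= 1: Y-H = 17 → R
  i= 2: A-N = 13 → N
  i= 3: K-A = 10 → K
  i= 4: F-M = 19 → T
  i= 5: D-L = 18 → S
  i= 6: Y-B = 23 → X
  i= 7: D-P = 14 → O
  i= 8: J-S = 17 → R
  i= 9: A-J = 17 → R
  i=10: J-W = 13 → N
  i=11: J-Z = 10 → K
  i=12: O-V = 19 → T
  i=13: P-X = 18 → S
  i=14: S-V = 23 → X
  i=15: P-B = 14 → O
  i=16: W-F = 17 → R
  i=17: F-O = 17 → R
  i=18: D-Q = 13 → N
  i=19: N-D = 10 → K
  i=20: J-Q = 19 → T
  i=21: E-M = 18 → S
  i=22: S-V = 23 → X
  i=23: R-D = 14 → O
  i=24: Y-H = 17 → R
  i=25: U-D = 17 → R
  i=26: I-V = 13 → N
  i=27: M-C = 10 → K
  i=28: Z-G = 19 → T
  i=29: C-K = 18 → S
  i=30: M-P = 23 → X
  shifts repeat with period 8: RRNKTSXO

RRNKTSXO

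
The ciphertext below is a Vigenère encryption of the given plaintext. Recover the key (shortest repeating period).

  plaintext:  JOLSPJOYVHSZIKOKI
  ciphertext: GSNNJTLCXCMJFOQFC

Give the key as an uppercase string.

  i= 0: G-J = 23 → X
  i= 1: S-O =  4 → E
  i= 2: N-L =  2 → C
  i= 3: N-S = 21 → V
  i= 4: J-P = 20 → U
  i= 5: T-J = 10 → K
  i= 6: L-O = 23 → X
  i= 7: C-Y =  4 → E
  i= 8: X-V =  2 → C
  i= 9: C-H = 21 → V
  i=10: M-S = 20 → U
  i=11: J-Z = 10 → K
  i=12: F-I = 23 → X
  i=13: O-K =  4 → E
  i=14: Q-O =  2 → C
  i=15: F-K = 21 → V
  i=16: C-I = 20 → U
  shifts repeat with period 6: XECVUK

XECVUK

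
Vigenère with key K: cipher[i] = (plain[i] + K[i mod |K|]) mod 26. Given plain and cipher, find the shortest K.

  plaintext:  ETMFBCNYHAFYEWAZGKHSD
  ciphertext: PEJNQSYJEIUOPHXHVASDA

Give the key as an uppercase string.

LLXIPQ

  i= 0: P-E = 11 → L
  i= 1: E-T = 11 → L
  i= 2: J-M = 23 → X
  i= 3: N-F =  8 → I
  i= 4: Q-B = 15 → P
  i= 5: S-C = 16 → Q
  i= 6: Y-N = 11 → L
  i= 7: J-Y = 11 → L
  i= 8: E-H = 23 → X
  i= 9: I-A =  8 → I
  i=10: U-F = 15 → P
  i=11: O-Y = 16 → Q
  i=12: P-E = 11 → L
  i=13: H-W = 11 → L
  i=14: X-A = 23 → X
  i=15: H-Z =  8 → I
  i=16: V-G = 15 → P
  i=17: A-K = 16 → Q
  i=18: S-H = 11 → L
  i=19: D-S = 11 → L
  i=20: A-D = 23 → X
  shifts repeat with period 6: LLXIPQ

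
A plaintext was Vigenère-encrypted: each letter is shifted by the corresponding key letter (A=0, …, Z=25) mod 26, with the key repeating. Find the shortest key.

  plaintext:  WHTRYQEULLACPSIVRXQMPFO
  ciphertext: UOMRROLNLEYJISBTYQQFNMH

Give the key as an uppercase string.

YHTAT

  i= 0: U-W = 24 → Y
  i= 1: O-H =  7 → H
  i= 2: M-T = 19 → T
  i= 3: R-R =  0 → A
  i= 4: R-Y = 19 → T
  i= 5: O-Q = 24 → Y
  i= 6: L-E =  7 → H
  i= 7: N-U = 19 → T
  i= 8: L-L =  0 → A
  i= 9: E-L = 19 → T
  i=10: Y-A = 24 → Y
  i=11: J-C =  7 → H
  i=12: I-P = 19 → T
  i=13: S-S =  0 → A
  i=14: B-I = 19 → T
  i=15: T-V = 24 → Y
  i=16: Y-R =  7 → H
  i=17: Q-X = 19 → T
  i=18: Q-Q =  0 → A
  i=19: F-M = 19 → T
  i=20: N-P = 24 → Y
  i=21: M-F =  7 → H
  i=22: H-O = 19 → T
  shifts repeat with period 5: YHTAT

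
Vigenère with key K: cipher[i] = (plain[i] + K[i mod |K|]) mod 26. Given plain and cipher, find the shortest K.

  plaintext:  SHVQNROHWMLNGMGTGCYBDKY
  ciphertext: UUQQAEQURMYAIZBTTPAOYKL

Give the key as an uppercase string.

CNVANN

  i= 0: U-S =  2 → C
  i= 1: U-H = 13 → N
  i= 2: Q-V = 21 → V
  i= 3: Q-Q =  0 → A
  i= 4: A-N = 13 → N
  i= 5: E-R = 13 → N
  i= 6: Q-O =  2 → C
  i= 7: U-H = 13 → N
  i= 8: R-W = 21 → V
  i= 9: M-M =  0 → A
  i=10: Y-L = 13 → N
  i=11: A-N = 13 → N
  i=12: I-G =  2 → C
  i=13: Z-M = 13 → N
  i=14: B-G = 21 → V
  i=15: T-T =  0 → A
  i=16: T-G = 13 → N
  i=17: P-C = 13 → N
  i=18: A-Y =  2 → C
  i=19: O-B = 13 → N
  i=20: Y-D = 21 → V
  i=21: K-K =  0 → A
  i=22: L-Y = 13 → N
  shifts repeat with period 6: CNVANN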